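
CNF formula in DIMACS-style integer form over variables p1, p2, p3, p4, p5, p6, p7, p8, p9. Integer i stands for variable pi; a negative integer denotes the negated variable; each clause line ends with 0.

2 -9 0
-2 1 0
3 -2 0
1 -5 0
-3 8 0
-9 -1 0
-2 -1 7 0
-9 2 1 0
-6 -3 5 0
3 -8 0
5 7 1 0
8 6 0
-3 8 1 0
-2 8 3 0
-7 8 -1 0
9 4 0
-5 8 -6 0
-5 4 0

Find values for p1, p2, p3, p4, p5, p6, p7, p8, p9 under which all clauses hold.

p4 occurs only positively in the remaining clauses — set p4 = True.
Branch on p1: take p1 = True.
  then p9 is forced to False.
For the remaining variables, p2 = True, p3 = True, p5 = False, p6 = False, p7 = True, p8 = True works.
Every clause has at least one true literal under this assignment.

p1=True, p2=True, p3=True, p4=True, p5=False, p6=False, p7=True, p8=True, p9=False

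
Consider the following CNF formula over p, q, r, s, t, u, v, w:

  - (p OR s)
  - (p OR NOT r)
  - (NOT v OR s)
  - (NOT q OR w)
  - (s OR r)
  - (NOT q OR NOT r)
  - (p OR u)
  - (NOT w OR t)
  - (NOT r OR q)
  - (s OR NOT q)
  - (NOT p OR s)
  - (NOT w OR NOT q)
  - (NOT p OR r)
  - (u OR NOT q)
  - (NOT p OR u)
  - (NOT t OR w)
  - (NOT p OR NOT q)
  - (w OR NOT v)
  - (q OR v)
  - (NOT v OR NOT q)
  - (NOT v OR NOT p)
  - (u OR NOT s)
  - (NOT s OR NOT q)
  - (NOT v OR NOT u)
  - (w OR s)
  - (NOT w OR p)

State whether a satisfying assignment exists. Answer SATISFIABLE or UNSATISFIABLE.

q = True:
  propagation gives w=True; an empty clause results — contradiction.
q = False:
  propagation gives r=False, s=True, p=False, u=True; an empty clause results — contradiction.
Every branch closes, so no satisfying assignment exists.

UNSATISFIABLE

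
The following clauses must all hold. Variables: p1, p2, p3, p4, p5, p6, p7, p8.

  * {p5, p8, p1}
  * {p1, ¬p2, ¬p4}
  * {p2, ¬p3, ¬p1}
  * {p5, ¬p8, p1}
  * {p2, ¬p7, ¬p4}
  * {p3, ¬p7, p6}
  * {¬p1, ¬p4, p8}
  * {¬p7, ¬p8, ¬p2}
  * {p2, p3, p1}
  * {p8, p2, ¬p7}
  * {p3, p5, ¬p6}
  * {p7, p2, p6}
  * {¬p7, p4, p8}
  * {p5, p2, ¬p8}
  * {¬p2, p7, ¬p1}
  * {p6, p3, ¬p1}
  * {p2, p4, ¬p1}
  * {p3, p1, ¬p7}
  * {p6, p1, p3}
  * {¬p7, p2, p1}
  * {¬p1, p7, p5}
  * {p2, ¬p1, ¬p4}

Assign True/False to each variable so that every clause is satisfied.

p5 occurs only positively in the remaining clauses — set p5 = True.
Set p1 = False and propagate.
Try p2 = True.
  then p4 is forced to False.
For the remaining variables, p3 = False, p6 = True, p7 = False, p8 = False works.
Every clause has at least one true literal under this assignment.

p1=F  p2=T  p3=F  p4=F  p5=T  p6=T  p7=F  p8=F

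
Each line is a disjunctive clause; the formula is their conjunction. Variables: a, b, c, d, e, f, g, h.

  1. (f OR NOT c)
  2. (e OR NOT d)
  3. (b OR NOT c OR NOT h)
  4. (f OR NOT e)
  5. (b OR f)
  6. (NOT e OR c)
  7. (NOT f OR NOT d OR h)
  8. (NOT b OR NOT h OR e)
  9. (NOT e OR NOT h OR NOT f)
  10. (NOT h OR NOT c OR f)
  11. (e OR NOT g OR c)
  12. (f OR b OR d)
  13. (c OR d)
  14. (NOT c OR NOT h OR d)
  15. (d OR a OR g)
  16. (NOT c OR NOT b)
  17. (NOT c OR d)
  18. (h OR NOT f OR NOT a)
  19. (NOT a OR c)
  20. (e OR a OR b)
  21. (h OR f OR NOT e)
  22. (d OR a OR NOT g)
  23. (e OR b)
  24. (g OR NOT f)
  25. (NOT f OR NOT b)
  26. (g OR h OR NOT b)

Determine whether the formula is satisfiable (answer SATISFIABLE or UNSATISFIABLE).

UNSATISFIABLE

f = True:
  propagation gives g=True, b=False, e=True, c=True; an empty clause results — contradiction.
f = False:
  propagation gives c=False, e=False, d=False; an empty clause results — contradiction.
Every branch closes, so no satisfying assignment exists.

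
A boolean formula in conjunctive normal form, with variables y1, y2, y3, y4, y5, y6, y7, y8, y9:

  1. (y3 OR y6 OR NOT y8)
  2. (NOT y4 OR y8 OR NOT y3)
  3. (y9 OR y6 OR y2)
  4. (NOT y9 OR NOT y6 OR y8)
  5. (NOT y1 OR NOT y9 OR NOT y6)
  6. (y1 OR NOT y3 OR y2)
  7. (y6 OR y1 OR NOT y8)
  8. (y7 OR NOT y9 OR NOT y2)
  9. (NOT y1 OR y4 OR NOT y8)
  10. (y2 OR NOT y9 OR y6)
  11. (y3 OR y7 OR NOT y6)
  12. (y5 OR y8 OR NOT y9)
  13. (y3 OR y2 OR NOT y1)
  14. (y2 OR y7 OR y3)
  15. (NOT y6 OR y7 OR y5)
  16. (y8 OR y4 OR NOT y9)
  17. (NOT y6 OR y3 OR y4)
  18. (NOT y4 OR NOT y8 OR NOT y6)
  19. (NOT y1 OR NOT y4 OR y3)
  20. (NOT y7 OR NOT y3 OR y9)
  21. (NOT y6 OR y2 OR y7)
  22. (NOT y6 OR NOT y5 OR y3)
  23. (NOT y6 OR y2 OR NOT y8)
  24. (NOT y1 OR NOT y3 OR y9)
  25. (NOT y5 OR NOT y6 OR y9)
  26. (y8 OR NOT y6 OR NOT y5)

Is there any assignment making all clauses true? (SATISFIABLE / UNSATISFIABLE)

Try y1 = True.
Branch on y2: take y2 = True.
The remaining clauses are satisfied by y3 = True, y4 = True, y5 = True, y6 = False, y7 = True, y8 = True, y9 = True.
Every clause has at least one true literal under this assignment.
So y1=1, y2=1, y3=1, y4=1, y5=1, y6=0, y7=1, y8=1, y9=1 is a satisfying assignment.

SATISFIABLE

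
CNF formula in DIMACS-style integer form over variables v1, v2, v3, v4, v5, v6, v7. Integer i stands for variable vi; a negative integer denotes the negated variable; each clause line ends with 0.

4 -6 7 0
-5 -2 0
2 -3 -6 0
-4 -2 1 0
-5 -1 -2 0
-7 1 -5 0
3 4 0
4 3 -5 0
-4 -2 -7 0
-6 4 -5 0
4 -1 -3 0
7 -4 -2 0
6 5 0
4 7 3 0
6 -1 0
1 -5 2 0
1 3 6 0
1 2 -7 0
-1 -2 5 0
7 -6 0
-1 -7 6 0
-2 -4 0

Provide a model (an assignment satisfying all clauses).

v1 = True, v2 = False, v3 = False, v4 = True, v5 = True, v6 = True, v7 = True

Branch on v1: take v1 = True.
  then v6 is forced to True.
  then v7 is forced to True.
Try v2 = False.
  then v3 is forced to False.
  then v4 is forced to True.
v5 is now unconstrained; take v5 = True.
Every clause has at least one true literal under this assignment.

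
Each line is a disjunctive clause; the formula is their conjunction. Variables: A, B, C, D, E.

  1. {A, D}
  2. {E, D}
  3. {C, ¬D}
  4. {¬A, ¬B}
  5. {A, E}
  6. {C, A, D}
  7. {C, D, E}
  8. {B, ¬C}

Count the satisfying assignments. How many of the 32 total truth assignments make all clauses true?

2

The models are:
  A=F B=T C=T D=T E=T
  A=T B=F C=F D=F E=T
That's 2 in total.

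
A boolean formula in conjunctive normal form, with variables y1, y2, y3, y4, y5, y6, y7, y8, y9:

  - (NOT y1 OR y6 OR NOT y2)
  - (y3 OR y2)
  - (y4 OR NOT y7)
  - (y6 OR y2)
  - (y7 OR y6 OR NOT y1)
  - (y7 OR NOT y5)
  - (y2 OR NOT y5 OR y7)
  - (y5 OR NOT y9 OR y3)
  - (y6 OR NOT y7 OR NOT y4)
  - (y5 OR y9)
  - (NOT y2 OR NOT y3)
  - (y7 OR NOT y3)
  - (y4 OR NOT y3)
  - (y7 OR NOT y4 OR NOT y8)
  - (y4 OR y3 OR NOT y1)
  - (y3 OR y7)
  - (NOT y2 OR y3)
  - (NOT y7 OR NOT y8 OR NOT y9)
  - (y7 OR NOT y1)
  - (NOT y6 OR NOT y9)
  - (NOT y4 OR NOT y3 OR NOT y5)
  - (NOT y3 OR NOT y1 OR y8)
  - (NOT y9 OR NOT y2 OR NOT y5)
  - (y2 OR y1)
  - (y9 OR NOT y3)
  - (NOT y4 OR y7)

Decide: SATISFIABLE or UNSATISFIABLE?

UNSATISFIABLE

y3 = True:
  propagation gives y2=False, y6=True, y7=True, y4=True; an empty clause results — contradiction.
y3 = False:
  propagation gives y2=True; an empty clause results — contradiction.
Every branch closes, so no satisfying assignment exists.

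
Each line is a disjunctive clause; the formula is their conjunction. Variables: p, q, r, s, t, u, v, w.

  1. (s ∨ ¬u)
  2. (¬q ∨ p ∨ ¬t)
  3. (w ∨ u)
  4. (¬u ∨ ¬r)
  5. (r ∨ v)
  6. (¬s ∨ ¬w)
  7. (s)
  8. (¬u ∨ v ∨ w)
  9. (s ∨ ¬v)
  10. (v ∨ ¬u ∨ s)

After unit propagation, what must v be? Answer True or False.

(s) is a unit clause: s = True.
In (¬w ∨ ¬s), ¬s is now false; ¬w must hold, so w = False.
From (w ∨ u) and w = False: u = True.
(¬r ∨ ¬u) with u = True leaves only ¬r, so r = False.
(r ∨ v): since r = False, the clause reduces to (v). v = True.

True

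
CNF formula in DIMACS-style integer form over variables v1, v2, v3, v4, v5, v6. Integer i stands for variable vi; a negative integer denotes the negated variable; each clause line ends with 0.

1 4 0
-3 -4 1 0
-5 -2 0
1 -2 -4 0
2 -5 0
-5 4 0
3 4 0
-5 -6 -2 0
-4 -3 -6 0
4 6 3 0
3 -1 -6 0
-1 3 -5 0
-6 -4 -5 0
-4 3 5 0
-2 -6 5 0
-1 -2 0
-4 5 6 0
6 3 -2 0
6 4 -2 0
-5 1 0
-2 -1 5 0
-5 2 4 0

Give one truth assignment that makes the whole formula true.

v1=True, v2=False, v3=True, v4=False, v5=False, v6=True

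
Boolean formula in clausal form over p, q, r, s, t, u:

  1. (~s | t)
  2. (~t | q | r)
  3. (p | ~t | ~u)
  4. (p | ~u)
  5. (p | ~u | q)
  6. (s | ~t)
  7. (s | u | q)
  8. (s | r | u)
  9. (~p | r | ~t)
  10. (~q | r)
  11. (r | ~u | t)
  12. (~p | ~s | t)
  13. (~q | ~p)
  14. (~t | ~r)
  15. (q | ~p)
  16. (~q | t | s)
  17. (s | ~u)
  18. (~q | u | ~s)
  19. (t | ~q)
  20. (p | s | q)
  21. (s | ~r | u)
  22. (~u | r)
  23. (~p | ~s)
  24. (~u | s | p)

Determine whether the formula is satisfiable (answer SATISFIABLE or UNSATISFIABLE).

UNSATISFIABLE

s = True:
  propagation gives t=True, r=False, q=True; an empty clause results — contradiction.
s = False:
  propagation gives t=False, q=False, u=True; an empty clause results — contradiction.
Every branch closes, so no satisfying assignment exists.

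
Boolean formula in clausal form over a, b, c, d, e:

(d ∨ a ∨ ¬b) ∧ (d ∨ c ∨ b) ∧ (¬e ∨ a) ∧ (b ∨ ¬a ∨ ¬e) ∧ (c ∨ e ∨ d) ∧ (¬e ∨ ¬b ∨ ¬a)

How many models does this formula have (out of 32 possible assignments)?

11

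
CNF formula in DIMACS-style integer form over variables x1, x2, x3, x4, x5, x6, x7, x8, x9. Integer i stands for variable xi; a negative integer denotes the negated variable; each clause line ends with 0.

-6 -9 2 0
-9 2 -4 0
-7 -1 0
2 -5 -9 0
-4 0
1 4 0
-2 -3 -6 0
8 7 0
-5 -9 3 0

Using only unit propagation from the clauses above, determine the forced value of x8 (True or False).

True

Unit clause (¬x4) sets x4 = False.
In (x1 ∨ x4), x4 is now false; x1 must hold, so x1 = True.
In (¬x7 ∨ ¬x1), ¬x1 is now false; ¬x7 must hold, so x7 = False.
From (x8 ∨ x7) and x7 = False: x8 = True.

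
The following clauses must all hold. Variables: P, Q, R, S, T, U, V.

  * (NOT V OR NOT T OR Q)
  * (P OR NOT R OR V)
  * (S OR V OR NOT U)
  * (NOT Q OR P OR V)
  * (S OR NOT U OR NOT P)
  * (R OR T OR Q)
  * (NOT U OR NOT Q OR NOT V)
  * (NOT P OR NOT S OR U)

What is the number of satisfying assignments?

35

Case analysis on V and P:
  V=T, P=T: 6 of the 32 assignments to (Q,R,S,T,U) work.
  V=T, P=F: S free; 6 ways for (Q,R,T,U) × 2^1 = 12.
  V=F, P=T: 14 of the 32 assignments to (Q,R,S,T,U) work.
  V=F, P=F: remaining (Q,R,S,T,U) ∈ {(F,F,F,T,F); (F,F,T,T,F); (F,F,T,T,T)} — 3.
Total: 6 + 12 + 14 + 3 = 35.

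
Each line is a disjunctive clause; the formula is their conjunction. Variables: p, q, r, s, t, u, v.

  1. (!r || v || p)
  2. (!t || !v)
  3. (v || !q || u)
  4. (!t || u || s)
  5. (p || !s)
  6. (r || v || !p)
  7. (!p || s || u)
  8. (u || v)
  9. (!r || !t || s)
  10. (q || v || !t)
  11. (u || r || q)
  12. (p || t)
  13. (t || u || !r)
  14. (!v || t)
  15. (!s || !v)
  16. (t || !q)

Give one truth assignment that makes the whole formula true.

Pure literal: u appears only positively; assign u = True.
Branch on p: take p = True.
The remaining clauses are satisfied by q = False, r = True, s = False, t = False, v = False.

p=T, q=F, r=T, s=F, t=F, u=T, v=F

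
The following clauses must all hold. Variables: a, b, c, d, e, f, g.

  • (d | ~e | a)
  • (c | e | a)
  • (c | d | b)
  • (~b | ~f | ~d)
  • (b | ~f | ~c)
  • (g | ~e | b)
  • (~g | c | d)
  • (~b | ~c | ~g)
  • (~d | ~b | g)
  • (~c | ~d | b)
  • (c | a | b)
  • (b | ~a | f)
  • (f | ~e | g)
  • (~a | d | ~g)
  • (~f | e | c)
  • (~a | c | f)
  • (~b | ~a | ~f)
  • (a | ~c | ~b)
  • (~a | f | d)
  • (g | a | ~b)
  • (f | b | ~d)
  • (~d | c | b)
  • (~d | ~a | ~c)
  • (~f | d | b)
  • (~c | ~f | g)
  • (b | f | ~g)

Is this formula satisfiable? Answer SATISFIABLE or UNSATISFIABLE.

SATISFIABLE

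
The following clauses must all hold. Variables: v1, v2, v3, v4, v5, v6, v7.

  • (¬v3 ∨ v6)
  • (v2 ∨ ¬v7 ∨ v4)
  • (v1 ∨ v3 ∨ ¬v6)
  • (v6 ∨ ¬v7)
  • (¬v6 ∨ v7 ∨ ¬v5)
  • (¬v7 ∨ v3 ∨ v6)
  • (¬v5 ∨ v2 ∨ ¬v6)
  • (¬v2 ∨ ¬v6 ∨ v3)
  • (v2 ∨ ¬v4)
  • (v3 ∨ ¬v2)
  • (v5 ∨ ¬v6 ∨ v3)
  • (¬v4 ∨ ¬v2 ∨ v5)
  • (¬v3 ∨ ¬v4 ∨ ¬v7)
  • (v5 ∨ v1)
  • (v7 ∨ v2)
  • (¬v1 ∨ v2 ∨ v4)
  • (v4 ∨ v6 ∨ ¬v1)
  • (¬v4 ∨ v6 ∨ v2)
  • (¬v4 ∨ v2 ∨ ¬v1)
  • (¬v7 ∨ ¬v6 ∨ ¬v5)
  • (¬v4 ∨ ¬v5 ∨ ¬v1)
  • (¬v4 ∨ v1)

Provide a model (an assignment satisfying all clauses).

v1 = T, v2 = T, v3 = T, v4 = F, v5 = F, v6 = T, v7 = T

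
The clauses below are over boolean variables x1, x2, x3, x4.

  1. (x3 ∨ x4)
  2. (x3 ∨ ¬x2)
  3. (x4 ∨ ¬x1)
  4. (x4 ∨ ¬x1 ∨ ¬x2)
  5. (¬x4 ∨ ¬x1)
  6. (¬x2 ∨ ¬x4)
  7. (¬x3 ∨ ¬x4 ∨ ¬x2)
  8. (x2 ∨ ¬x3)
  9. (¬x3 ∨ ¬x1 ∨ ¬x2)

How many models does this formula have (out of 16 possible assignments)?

The models are:
  x1=0 x2=0 x3=0 x4=1
  x1=0 x2=1 x3=1 x4=0
Count: 2.

2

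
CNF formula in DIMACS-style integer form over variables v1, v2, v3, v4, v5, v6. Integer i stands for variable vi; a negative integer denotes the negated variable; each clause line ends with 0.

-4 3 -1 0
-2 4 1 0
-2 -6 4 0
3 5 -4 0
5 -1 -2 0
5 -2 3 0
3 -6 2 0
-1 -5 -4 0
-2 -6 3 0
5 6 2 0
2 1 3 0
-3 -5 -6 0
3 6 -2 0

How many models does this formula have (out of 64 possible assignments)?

Split on v2, then v3.
  v2=T, v3=T: remaining (v1,v4,v5,v6) ∈ {(F,T,F,F); (F,T,F,T); (F,T,T,F); (T,F,T,F)} — 4.
  v2=T, v3=F: a clause becomes empty — 0.
  v2=F, v3=T: 7 of the 16 assignments to (v1,v4,v5,v6) work.
  v2=F, v3=F: remaining (v1,v4,v5,v6) ∈ {(T,F,T,F)} — 1.
Total: 4 + 0 + 7 + 1 = 12.

12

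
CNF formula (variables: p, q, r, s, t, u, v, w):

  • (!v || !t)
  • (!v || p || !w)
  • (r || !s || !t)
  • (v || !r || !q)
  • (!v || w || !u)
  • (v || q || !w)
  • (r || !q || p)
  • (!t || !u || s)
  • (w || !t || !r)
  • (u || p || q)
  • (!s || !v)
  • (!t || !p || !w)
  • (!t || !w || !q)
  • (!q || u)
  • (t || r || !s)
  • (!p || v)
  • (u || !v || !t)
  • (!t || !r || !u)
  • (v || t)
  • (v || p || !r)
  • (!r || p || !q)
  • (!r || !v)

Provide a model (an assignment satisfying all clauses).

p=True, q=False, r=False, s=False, t=False, u=False, v=True, w=True

Try p = True.
  then v is forced to True.
  then t is forced to False.
  then s is forced to False.
  then r is forced to False.
The remaining clauses are satisfied by q = False, u = False, w = True.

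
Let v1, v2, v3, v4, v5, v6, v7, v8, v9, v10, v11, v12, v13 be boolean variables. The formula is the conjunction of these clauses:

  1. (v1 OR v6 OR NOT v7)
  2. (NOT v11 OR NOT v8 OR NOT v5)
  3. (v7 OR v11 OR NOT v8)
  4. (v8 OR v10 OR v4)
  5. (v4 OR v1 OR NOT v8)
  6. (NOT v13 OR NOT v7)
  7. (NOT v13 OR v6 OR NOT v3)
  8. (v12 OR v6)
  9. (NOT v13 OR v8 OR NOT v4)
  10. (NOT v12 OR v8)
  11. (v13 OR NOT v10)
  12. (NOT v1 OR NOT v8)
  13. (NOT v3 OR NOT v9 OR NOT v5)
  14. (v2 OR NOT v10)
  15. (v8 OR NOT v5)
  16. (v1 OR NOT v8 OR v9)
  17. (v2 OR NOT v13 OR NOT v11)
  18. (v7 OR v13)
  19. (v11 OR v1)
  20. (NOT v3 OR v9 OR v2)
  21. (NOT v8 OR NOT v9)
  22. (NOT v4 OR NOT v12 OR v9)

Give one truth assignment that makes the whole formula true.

v2 occurs only positively in the remaining clauses — set v2 = True.
Pure literal: v5 appears only negated; assign v5 = False.
Branch on v1: take v1 = True.
  then v8 is forced to False.
  then v12 is forced to False.
  then v6 is forced to True.
Try v4 = False.
  then v10 is forced to True.
  then v13 is forced to True.
  then v7 is forced to False.
v3, v9, v11 are now unconstrained; take v3 = True, v9 = True, v11 = False.

v1=T, v2=T, v3=T, v4=F, v5=F, v6=T, v7=F, v8=F, v9=T, v10=T, v11=F, v12=F, v13=T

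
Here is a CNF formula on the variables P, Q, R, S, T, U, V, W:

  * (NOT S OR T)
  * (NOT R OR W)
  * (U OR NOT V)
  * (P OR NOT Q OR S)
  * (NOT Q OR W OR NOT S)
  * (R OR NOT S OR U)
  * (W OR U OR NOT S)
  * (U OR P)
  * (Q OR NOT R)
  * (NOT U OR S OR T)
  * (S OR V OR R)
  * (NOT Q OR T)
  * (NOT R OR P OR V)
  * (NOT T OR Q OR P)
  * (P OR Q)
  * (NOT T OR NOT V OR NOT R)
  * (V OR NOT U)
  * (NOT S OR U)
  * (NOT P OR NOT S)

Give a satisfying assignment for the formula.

Pure literal: W appears only positively; assign W = True.
Set P = True and propagate.
  then S is forced to False.
Set Q = False and propagate.
  then R is forced to False.
  then V is forced to True.
  then U is forced to True.
  then T is forced to True.

P = True, Q = False, R = False, S = False, T = True, U = True, V = True, W = True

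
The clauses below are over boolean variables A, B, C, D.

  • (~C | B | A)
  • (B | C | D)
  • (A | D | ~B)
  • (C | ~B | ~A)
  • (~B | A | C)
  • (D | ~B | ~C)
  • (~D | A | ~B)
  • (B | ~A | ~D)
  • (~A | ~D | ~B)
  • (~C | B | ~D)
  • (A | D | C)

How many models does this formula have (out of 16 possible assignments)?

The models are:
  A=F B=F C=F D=T
  A=T B=F C=T D=F
That's 2 in total.

2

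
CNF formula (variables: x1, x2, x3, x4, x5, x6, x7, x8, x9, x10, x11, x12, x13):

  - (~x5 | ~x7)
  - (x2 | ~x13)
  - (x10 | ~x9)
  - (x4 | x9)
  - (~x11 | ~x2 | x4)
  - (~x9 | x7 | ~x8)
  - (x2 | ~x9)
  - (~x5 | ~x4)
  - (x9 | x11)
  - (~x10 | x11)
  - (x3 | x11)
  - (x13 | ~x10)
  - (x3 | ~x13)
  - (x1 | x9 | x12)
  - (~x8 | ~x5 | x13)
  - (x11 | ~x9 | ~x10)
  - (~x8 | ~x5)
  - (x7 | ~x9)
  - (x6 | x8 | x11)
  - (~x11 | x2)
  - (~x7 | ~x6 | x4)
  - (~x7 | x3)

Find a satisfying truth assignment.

x1=False, x2=True, x3=True, x4=True, x5=False, x6=False, x7=False, x8=True, x9=False, x10=False, x11=True, x12=True, x13=False

Pure literal: x3 appears only positively; assign x3 = True.
x5 occurs only negated in the remaining clauses — set x5 = False.
Set x1 = False and propagate.
Branch on x2: take x2 = True.
For the remaining variables, x4 = True, x6 = False, x7 = False, x8 = True, x9 = False, x10 = False, x11 = True, x12 = True, x13 = False works.
Every clause has at least one true literal under this assignment.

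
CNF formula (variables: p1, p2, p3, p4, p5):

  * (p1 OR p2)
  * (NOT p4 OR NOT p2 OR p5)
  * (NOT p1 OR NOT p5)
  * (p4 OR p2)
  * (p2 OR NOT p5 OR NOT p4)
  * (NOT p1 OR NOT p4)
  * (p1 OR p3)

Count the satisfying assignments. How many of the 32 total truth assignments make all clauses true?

Satisfying assignments:
  p1=F p2=T p3=T p4=F p5=F
  p1=F p2=T p3=T p4=F p5=T
  p1=F p2=T p3=T p4=T p5=T
  p1=T p2=T p3=F p4=F p5=F
  p1=T p2=T p3=T p4=F p5=F
Count: 5.

5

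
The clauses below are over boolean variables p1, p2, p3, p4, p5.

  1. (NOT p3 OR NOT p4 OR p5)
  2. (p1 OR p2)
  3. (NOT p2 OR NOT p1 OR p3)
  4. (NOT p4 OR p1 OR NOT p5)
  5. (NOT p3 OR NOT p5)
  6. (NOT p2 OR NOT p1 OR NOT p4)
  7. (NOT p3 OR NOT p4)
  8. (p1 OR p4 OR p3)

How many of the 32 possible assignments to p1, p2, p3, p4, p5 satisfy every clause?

Case analysis on p1 and p3:
  p1=1, p3=1: remaining (p2,p4,p5) ∈ {(0,0,0); (1,0,0)} — 2.
  p1=1, p3=0: remaining (p2,p4,p5) ∈ {(0,0,0); (0,0,1); (0,1,0); (0,1,1)} — 4.
  p1=0, p3=1: remaining (p2,p4,p5) ∈ {(1,0,0)} — 1.
  p1=0, p3=0: remaining (p2,p4,p5) ∈ {(1,1,0)} — 1.
Total: 2 + 4 + 1 + 1 = 8.

8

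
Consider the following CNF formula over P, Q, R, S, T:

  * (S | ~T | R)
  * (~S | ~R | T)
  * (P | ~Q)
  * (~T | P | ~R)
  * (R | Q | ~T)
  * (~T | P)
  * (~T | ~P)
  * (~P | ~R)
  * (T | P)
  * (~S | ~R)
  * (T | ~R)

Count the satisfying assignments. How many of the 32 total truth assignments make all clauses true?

4

The models are:
  P=T Q=F R=F S=F T=F
  P=T Q=F R=F S=T T=F
  P=T Q=T R=F S=F T=F
  P=T Q=T R=F S=T T=F
Count: 4.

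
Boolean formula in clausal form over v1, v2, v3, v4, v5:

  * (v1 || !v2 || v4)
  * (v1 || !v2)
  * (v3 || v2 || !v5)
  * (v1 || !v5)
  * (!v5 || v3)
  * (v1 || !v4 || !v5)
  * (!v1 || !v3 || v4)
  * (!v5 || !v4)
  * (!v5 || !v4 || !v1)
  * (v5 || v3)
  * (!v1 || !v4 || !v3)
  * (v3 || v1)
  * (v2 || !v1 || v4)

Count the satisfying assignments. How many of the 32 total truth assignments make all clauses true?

2

Satisfying assignments:
  v1=0 v2=0 v3=1 v4=0 v5=0
  v1=0 v2=0 v3=1 v4=1 v5=0
That's 2 in total.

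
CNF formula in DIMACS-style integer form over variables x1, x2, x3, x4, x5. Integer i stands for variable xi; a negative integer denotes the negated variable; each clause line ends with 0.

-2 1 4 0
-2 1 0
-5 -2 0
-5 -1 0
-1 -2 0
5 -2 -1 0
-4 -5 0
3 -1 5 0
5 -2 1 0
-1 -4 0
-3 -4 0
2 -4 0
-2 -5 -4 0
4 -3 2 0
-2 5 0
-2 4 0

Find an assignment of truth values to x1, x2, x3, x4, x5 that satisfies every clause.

Set x1 = False and propagate.
  then x2 is forced to False.
  then x4 is forced to False.
  then x3 is forced to False.
x5 is now unconstrained; take x5 = True.

x1 = False, x2 = False, x3 = False, x4 = False, x5 = True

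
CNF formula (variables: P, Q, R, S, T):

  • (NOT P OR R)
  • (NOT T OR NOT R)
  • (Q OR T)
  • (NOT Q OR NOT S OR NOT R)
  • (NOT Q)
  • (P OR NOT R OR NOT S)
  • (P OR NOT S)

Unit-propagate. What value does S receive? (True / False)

False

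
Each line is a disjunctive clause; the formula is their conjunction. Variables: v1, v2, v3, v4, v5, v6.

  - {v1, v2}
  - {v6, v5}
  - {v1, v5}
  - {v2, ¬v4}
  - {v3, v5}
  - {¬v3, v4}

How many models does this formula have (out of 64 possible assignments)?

15

Split on v5, then v1.
  v5=T, v1=T: v6 free; 4 ways for (v2,v3,v4) × 2^1 = 8.
  v5=T, v1=F: v6 free; 3 ways for (v2,v3,v4) × 2^1 = 6.
  v5=F, v1=T: remaining (v2,v3,v4,v6) ∈ {(T,T,T,T)} — 1.
  v5=F, v1=F: a clause becomes empty — 0.
Total: 8 + 6 + 1 + 0 = 15.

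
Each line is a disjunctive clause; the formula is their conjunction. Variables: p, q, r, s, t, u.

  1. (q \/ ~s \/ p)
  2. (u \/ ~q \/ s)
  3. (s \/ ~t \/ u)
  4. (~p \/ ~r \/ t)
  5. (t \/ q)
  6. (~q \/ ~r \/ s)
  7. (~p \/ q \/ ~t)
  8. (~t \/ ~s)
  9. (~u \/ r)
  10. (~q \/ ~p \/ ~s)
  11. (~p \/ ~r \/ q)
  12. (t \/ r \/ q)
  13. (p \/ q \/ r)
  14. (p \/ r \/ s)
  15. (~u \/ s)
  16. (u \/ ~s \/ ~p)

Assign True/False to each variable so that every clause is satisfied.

p = 0, q = 1, r = 0, s = 1, t = 0, u = 0

Set p = False and propagate.
Branch on q: take q = True.
Try r = False.
  then u is forced to False.
  then s is forced to True.
  then t is forced to False.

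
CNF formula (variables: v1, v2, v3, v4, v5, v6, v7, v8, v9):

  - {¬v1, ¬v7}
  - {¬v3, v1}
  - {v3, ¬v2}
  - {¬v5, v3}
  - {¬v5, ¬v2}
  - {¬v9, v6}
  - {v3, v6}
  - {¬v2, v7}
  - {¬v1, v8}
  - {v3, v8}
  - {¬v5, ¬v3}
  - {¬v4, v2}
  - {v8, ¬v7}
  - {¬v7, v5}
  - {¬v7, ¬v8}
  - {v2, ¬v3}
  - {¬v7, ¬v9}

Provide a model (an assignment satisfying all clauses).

v1=F, v2=F, v3=F, v4=F, v5=F, v6=T, v7=F, v8=T, v9=T

Check each clause:
  1. {¬v7, ¬v1} — ¬v7 is true.
  2. {¬v3, v1} — ¬v3 is true.
  3. {v3, ¬v2} — ¬v2 is true.
  4. {v3, ¬v5} — ¬v5 is true.
  5. {¬v2, ¬v5} — ¬v5 is true.
  6. {¬v9, v6} — v6 is true.
  7. {v6, v3} — v6 is true.
  8. {¬v2, v7} — ¬v2 is true.
  9. {v8, ¬v1} — v8 is true.
  10. {v3, v8} — v8 is true.
  11. {¬v5, ¬v3} — ¬v5 is true.
  12. {¬v4, v2} — ¬v4 is true.
  13. {v8, ¬v7} — v8 is true.
  14. {v5, ¬v7} — ¬v7 is true.
  15. {¬v7, ¬v8} — ¬v7 is true.
  16. {v2, ¬v3} — ¬v3 is true.
  17. {¬v7, ¬v9} — ¬v7 is true.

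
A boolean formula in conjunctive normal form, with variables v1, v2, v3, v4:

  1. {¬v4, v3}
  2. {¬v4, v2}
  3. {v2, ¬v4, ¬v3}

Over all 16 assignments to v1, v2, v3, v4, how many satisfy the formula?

10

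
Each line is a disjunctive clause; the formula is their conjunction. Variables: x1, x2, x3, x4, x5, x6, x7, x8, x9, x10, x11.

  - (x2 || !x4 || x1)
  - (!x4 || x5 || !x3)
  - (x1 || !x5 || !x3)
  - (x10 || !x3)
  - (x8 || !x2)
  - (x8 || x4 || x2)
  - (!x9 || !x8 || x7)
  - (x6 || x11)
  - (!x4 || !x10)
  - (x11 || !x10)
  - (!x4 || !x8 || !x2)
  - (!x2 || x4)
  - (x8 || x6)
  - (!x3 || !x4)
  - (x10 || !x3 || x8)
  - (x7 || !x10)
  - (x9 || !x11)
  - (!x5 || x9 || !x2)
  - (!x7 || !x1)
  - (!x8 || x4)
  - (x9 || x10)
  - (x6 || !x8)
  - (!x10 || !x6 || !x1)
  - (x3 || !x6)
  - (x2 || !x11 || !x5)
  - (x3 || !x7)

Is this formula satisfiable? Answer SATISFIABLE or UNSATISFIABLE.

UNSATISFIABLE

x4 = True:
  propagation gives x10=False, x3=False, x9=True, x6=False; an empty clause results — contradiction.
x4 = False:
  propagation gives x2=False, x8=True; an empty clause results — contradiction.
Every branch closes, so no satisfying assignment exists.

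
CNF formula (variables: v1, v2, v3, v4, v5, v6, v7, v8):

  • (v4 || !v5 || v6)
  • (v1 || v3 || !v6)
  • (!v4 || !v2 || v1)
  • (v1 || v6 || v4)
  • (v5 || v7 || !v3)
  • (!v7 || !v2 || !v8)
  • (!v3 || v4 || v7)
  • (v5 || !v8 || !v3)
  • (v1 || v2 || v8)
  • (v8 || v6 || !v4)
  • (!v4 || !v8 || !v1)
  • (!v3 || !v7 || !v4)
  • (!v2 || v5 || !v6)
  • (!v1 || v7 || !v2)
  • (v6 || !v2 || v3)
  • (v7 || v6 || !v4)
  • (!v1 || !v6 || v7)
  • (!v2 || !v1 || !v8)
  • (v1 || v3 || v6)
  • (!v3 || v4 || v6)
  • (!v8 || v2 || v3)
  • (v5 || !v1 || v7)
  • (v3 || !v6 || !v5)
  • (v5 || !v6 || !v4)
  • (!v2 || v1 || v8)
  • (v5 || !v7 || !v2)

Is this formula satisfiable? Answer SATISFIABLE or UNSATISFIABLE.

SATISFIABLE

Branch on v1: take v1 = False.
Try v2 = False.
  then v8 is forced to True.
  then v3 is forced to True.
  then v5 is forced to True.
The remaining clauses are satisfied by v4 = False, v6 = True, v7 = True.
Every clause has at least one true literal under this assignment.
So v1=False  v2=False  v3=True  v4=False  v5=True  v6=True  v7=True  v8=True is a satisfying assignment.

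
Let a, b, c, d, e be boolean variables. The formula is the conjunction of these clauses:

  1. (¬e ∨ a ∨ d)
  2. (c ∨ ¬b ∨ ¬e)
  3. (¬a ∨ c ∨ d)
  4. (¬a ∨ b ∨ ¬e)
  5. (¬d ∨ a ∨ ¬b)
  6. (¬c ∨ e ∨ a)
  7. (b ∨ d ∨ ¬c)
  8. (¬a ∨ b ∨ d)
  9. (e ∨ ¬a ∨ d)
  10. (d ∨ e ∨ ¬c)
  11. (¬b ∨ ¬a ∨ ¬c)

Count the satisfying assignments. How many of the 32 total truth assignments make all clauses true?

8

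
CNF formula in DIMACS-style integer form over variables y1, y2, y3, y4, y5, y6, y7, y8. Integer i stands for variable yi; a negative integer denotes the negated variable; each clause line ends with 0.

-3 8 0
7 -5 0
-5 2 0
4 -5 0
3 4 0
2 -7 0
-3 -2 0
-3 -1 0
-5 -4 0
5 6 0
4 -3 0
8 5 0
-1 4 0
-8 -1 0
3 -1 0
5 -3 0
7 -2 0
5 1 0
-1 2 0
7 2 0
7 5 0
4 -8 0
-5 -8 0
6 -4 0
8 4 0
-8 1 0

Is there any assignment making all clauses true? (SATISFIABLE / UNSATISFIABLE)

UNSATISFIABLE

y5 = True:
  propagation gives y7=True, y2=True, y4=True; an empty clause results — contradiction.
y5 = False:
  propagation gives y6=True, y8=True, y1=False; an empty clause results — contradiction.
Every branch closes, so no satisfying assignment exists.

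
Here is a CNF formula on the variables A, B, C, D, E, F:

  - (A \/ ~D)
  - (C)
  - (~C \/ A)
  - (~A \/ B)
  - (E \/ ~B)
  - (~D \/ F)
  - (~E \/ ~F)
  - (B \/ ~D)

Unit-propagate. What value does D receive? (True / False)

False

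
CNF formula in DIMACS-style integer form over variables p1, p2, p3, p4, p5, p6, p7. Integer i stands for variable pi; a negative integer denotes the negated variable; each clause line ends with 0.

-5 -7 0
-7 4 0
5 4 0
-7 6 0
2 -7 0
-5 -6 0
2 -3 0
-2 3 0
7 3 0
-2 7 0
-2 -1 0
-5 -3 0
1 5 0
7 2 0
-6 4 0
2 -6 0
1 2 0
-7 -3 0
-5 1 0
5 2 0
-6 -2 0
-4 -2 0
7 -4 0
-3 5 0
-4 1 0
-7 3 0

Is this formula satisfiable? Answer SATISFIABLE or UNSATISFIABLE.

p2 = True:
  propagation gives p3=True, p7=True; an empty clause results — contradiction.
p2 = False:
  propagation gives p7=False; an empty clause results — contradiction.
Every branch closes, so no satisfying assignment exists.

UNSATISFIABLE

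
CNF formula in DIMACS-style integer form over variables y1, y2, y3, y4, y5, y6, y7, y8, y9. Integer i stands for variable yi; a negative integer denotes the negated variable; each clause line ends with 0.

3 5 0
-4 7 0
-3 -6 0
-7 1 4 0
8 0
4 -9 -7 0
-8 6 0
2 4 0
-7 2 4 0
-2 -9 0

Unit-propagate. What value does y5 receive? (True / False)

(y8) stands alone — y8 = True.
From (!y8 || y6) and y8 = True: y6 = True.
In (!y6 || !y3), !y6 is now false; !y3 must hold, so y3 = False.
In (y3 || y5), y3 is now false; y5 must hold, so y5 = True.

True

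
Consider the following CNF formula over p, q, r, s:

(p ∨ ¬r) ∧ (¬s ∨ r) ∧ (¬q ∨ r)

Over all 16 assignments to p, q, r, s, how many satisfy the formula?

6

The models are:
  p=F q=F r=F s=F
  p=T q=F r=F s=F
  p=T q=F r=T s=F
  p=T q=F r=T s=T
  p=T q=T r=T s=F
  p=T q=T r=T s=T
Count: 6.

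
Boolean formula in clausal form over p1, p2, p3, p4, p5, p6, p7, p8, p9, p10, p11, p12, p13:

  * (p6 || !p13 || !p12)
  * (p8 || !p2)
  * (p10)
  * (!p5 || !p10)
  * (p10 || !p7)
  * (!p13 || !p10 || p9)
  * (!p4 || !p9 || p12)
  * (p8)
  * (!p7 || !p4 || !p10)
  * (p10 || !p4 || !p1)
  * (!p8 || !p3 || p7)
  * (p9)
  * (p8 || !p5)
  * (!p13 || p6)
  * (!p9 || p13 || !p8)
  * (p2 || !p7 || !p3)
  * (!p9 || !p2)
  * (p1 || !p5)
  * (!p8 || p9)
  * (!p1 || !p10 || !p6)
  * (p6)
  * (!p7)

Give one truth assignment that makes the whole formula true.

p1=F, p2=F, p3=F, p4=T, p5=F, p6=T, p7=F, p8=T, p9=T, p10=T, p11=T, p12=T, p13=T

Check each clause:
  1. (!p13 || p6 || !p12) — p6 is true.
  2. (p8 || !p2) — p8 is true.
  3. (p10) — p10 is true.
  4. (!p5 || !p10) — !p5 is true.
  5. (p10 || !p7) — !p7 is true.
  6. (p9 || !p10 || !p13) — p9 is true.
  7. (!p9 || p12 || !p4) — p12 is true.
  8. (p8) — p8 is true.
  9. (!p10 || !p4 || !p7) — !p7 is true.
  10. (!p4 || !p1 || p10) — p10 is true.
  11. (!p8 || p7 || !p3) — !p3 is true.
  12. (p9) — p9 is true.
  13. (p8 || !p5) — p8 is true.
  14. (!p13 || p6) — p6 is true.
  15. (p13 || !p8 || !p9) — p13 is true.
  16. (!p3 || p2 || !p7) — !p7 is true.
  17. (!p2 || !p9) — !p2 is true.
  18. (!p5 || p1) — !p5 is true.
  19. (!p8 || p9) — p9 is true.
  20. (!p1 || !p10 || !p6) — !p1 is true.
  21. (p6) — p6 is true.
  22. (!p7) — !p7 is true.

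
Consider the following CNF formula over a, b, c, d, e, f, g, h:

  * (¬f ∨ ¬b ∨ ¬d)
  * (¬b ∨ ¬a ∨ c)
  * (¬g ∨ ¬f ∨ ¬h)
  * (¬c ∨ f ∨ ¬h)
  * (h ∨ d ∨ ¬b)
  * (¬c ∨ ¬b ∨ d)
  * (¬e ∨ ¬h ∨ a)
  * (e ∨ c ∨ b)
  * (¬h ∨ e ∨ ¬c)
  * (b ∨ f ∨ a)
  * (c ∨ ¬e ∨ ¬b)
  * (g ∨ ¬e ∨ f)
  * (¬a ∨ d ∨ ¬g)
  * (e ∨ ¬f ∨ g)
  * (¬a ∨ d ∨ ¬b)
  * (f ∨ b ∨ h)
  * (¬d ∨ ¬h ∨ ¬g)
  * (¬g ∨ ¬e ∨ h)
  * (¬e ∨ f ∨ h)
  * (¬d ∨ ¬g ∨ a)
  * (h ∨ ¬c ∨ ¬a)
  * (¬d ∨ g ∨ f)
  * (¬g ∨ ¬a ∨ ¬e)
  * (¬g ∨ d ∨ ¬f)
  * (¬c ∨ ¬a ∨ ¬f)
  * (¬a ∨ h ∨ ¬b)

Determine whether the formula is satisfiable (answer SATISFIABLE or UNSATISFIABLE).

SATISFIABLE

Try a = False.
For the remaining variables, b = False, c = True, d = True, e = True, f = True, g = False, h = False works.
So a=False, b=False, c=True, d=True, e=True, f=True, g=False, h=False is a satisfying assignment.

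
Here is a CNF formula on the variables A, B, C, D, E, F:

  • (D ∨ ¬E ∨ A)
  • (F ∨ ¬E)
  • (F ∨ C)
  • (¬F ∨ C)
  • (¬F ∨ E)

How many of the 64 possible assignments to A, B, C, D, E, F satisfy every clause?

14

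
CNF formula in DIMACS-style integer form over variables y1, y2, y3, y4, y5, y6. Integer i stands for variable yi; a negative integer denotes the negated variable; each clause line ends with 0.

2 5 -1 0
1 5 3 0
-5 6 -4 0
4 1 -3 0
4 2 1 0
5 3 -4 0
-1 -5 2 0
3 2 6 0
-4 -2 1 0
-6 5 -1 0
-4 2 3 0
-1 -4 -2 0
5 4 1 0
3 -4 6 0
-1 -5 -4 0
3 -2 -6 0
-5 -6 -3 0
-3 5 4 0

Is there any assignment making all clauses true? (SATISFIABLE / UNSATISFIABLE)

SATISFIABLE

Try y1 = False.
Set y2 = False and propagate.
  then y4 is forced to True.
  then y3 is forced to True.
The remaining clauses are satisfied by y5 = False, y6 = False.
So y1=0, y2=0, y3=1, y4=1, y5=0, y6=0 is a satisfying assignment.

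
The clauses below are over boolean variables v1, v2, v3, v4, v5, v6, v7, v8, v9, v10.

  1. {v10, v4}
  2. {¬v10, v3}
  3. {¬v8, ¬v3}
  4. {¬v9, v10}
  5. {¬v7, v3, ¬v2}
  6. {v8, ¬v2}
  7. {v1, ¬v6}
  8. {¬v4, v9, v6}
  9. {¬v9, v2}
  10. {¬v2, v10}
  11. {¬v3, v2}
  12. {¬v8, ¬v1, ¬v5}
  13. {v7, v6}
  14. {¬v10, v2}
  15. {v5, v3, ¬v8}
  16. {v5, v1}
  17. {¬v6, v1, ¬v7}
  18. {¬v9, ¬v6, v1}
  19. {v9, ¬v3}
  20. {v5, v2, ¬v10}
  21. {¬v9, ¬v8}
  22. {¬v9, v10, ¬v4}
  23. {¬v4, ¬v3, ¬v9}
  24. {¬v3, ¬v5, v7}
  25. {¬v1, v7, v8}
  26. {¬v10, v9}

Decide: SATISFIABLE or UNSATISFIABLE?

Branch on v1: take v1 = True.
Branch on v2: take v2 = False.
  then v9 is forced to False.
  then v3 is forced to False.
  then v10 is forced to False.
  then v4 is forced to True.
  then v6 is forced to True.
Try v5 = True.
  then v8 is forced to False.
  then v7 is forced to True.
Every clause has at least one true literal under this assignment.
So v1=True, v2=False, v3=False, v4=True, v5=True, v6=True, v7=True, v8=False, v9=False, v10=False is a satisfying assignment.

SATISFIABLE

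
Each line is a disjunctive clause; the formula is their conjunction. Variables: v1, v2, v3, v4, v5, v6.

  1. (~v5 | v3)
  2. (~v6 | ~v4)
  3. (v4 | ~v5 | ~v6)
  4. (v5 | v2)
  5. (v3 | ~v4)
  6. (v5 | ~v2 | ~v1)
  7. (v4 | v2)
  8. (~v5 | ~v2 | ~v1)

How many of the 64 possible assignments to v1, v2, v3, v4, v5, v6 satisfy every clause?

9

Split on v5, then v2.
  v5=T, v2=T: remaining (v1,v3,v4,v6) ∈ {(F,T,F,F); (F,T,T,F)} — 2.
  v5=T, v2=F: remaining (v1,v3,v4,v6) ∈ {(F,T,T,F); (T,T,T,F)} — 2.
  v5=F, v2=T: 5 of the 16 assignments to (v1,v3,v4,v6) work.
  v5=F, v2=F: a clause becomes empty — 0.
Total: 2 + 2 + 5 + 0 = 9.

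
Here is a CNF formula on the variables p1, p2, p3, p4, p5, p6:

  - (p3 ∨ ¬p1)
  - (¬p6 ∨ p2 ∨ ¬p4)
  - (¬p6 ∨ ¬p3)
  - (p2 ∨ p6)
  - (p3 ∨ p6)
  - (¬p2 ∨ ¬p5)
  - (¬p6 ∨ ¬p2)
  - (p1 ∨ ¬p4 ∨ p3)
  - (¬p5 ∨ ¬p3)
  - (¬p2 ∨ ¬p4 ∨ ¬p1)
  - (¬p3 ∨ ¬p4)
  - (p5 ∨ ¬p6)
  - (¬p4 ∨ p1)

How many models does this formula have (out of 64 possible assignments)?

3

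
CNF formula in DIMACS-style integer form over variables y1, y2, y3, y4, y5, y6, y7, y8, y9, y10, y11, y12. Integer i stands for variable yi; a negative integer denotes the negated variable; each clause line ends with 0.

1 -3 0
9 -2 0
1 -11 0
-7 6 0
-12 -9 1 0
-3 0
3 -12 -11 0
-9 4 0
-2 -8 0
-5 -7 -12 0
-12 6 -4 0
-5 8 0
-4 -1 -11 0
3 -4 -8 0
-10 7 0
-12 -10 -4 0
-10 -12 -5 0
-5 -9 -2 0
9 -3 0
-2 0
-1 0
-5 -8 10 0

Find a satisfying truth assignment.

(~y3) is a unit clause, so y3 = False.
The clause (~y2) is unit: y2 must be False.
(~y1) is a unit clause, so y1 = False.
The clause (~y11) is unit: y11 must be False.
y5 occurs only negated in the remaining clauses — set y5 = False.
Pure literal: y6 appears only positively; assign y6 = True.
Try y4 = False.
  then y9 is forced to False.
The remaining clauses are satisfied by y7 = True, y8 = True, y10 = False, y12 = False.

y1 = 0, y2 = 0, y3 = 0, y4 = 0, y5 = 0, y6 = 1, y7 = 1, y8 = 1, y9 = 0, y10 = 0, y11 = 0, y12 = 0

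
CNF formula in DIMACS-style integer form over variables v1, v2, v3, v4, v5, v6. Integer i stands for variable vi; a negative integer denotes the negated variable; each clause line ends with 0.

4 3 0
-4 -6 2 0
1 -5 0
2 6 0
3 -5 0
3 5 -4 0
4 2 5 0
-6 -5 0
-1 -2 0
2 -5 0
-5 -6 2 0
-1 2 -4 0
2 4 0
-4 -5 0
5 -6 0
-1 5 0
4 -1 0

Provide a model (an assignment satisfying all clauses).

v1=F, v2=T, v3=T, v4=T, v5=F, v6=F

Check each clause:
  1. {v3, v4} — v3 is true.
  2. {¬v4, v2, ¬v6} — ¬v6 is true.
  3. {v1, ¬v5} — ¬v5 is true.
  4. {v6, v2} — v2 is true.
  5. {v3, ¬v5} — v3 is true.
  6. {¬v4, v5, v3} — v3 is true.
  7. {v4, v5, v2} — v2 is true.
  8. {¬v6, ¬v5} — ¬v6 is true.
  9. {¬v1, ¬v2} — ¬v1 is true.
  10. {¬v5, v2} — v2 is true.
  11. {v2, ¬v6, ¬v5} — ¬v6 is true.
  12. {¬v1, ¬v4, v2} — v2 is true.
  13. {v2, v4} — v2 is true.
  14. {¬v4, ¬v5} — ¬v5 is true.
  15. {¬v6, v5} — ¬v6 is true.
  16. {¬v1, v5} — ¬v1 is true.
  17. {¬v1, v4} — v4 is true.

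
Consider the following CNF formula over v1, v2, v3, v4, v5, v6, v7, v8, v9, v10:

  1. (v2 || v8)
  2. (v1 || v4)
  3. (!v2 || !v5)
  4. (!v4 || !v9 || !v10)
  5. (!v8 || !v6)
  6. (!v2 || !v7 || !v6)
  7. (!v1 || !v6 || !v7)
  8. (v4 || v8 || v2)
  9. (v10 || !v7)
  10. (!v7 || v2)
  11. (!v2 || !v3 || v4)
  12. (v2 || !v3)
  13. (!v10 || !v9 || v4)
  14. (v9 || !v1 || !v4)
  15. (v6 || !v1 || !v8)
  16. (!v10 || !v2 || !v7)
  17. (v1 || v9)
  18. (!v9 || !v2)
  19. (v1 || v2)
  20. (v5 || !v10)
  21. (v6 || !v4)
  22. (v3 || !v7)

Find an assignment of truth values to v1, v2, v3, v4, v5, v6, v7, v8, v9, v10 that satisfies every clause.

v7 occurs only negated in the remaining clauses — set v7 = False.
Branch on v1: take v1 = True.
Set v2 = True and propagate.
  then v5 is forced to False.
  then v9 is forced to False.
  then v4 is forced to False.
  then v3 is forced to False.
  then v10 is forced to False.
For the remaining variables, v6 = True, v8 = False works.
Every clause has at least one true literal under this assignment.

v1=True  v2=True  v3=False  v4=False  v5=False  v6=True  v7=False  v8=False  v9=False  v10=False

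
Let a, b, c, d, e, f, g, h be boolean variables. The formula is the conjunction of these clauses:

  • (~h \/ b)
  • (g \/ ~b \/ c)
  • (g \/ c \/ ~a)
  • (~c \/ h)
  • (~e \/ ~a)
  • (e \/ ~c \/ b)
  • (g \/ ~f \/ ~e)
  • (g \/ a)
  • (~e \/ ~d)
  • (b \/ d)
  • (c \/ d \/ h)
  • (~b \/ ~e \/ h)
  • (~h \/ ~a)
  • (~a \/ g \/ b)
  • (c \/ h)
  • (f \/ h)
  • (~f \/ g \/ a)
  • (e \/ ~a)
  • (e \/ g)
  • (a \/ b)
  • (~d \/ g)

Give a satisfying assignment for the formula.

a=F, b=T, c=F, d=F, e=T, f=F, g=T, h=T

g occurs only positively in the remaining clauses — set g = True.
Set a = False and propagate.
  then b is forced to True.
Try c = False.
  then h is forced to True.
For the remaining variables, d = False, e = True, f = False works.
Check each clause:
  1. (b \/ ~h) — b is true.
  2. (g \/ ~b \/ c) — g is true.
  3. (c \/ g \/ ~a) — ~a is true.
  4. (~c \/ h) — h is true.
  5. (~e \/ ~a) — ~a is true.
  6. (~c \/ b \/ e) — ~c is true.
  7. (~e \/ ~f \/ g) — ~f is true.
  8. (a \/ g) — g is true.
  9. (~d \/ ~e) — ~d is true.
  10. (b \/ d) — b is true.
  11. (c \/ h \/ d) — h is true.
  12. (h \/ ~b \/ ~e) — h is true.
  13. (~h \/ ~a) — ~a is true.
  14. (g \/ ~a \/ b) — b is true.
  15. (c \/ h) — h is true.
  16. (f \/ h) — h is true.
  17. (g \/ a \/ ~f) — ~f is true.
  18. (e \/ ~a) — e is true.
  19. (e \/ g) — e is true.
  20. (a \/ b) — b is true.
  21. (~d \/ g) — ~d is true.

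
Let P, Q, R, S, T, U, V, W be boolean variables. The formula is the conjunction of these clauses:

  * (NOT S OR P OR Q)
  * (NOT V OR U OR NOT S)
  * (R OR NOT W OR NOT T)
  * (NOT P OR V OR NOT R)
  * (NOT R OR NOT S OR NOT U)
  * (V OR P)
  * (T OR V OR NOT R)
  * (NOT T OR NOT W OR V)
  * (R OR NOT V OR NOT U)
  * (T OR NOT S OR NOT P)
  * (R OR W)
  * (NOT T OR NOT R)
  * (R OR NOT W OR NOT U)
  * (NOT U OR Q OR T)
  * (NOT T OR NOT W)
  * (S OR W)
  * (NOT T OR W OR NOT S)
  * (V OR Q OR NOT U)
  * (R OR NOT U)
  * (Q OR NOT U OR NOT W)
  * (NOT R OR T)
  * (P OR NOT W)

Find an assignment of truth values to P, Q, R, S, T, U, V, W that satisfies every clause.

P=1, Q=0, R=0, S=0, T=0, U=0, V=1, W=1

Check each clause:
  1. (P OR Q OR NOT S) — P is true.
  2. (NOT S OR U OR NOT V) — NOT S is true.
  3. (NOT W OR R OR NOT T) — NOT T is true.
  4. (NOT P OR V OR NOT R) — NOT R is true.
  5. (NOT U OR NOT S OR NOT R) — NOT U is true.
  6. (P OR V) — P is true.
  7. (NOT R OR T OR V) — NOT R is true.
  8. (V OR NOT W OR NOT T) — NOT T is true.
  9. (R OR NOT V OR NOT U) — NOT U is true.
  10. (NOT P OR NOT S OR T) — NOT S is true.
  11. (W OR R) — W is true.
  12. (NOT R OR NOT T) — NOT T is true.
  13. (NOT W OR R OR NOT U) — NOT U is true.
  14. (T OR Q OR NOT U) — NOT U is true.
  15. (NOT T OR NOT W) — NOT T is true.
  16. (W OR S) — W is true.
  17. (NOT S OR W OR NOT T) — W is true.
  18. (V OR Q OR NOT U) — NOT U is true.
  19. (NOT U OR R) — NOT U is true.
  20. (NOT U OR Q OR NOT W) — NOT U is true.
  21. (NOT R OR T) — NOT R is true.
  22. (NOT W OR P) — P is true.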